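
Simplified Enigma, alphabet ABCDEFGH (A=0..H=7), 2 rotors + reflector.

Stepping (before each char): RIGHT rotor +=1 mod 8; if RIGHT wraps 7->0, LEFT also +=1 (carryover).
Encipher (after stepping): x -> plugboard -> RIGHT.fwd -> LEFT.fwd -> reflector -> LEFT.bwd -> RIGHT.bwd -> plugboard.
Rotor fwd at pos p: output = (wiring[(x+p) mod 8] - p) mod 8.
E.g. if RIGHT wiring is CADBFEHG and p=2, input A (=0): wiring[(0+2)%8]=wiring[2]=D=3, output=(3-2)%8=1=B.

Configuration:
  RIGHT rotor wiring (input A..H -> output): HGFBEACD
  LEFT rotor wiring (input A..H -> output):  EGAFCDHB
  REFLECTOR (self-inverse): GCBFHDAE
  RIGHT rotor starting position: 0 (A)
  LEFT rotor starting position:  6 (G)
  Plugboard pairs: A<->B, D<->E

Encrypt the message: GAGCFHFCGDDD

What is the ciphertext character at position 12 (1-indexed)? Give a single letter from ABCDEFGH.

Char 1 ('G'): step: R->1, L=6; G->plug->G->R->C->L->G->refl->A->L'->D->R'->D->plug->E
Char 2 ('A'): step: R->2, L=6; A->plug->B->R->H->L->F->refl->D->L'->B->R'->F->plug->F
Char 3 ('G'): step: R->3, L=6; G->plug->G->R->D->L->A->refl->G->L'->C->R'->H->plug->H
Char 4 ('C'): step: R->4, L=6; C->plug->C->R->G->L->E->refl->H->L'->F->R'->H->plug->H
Char 5 ('F'): step: R->5, L=6; F->plug->F->R->A->L->B->refl->C->L'->E->R'->G->plug->G
Char 6 ('H'): step: R->6, L=6; H->plug->H->R->C->L->G->refl->A->L'->D->R'->F->plug->F
Char 7 ('F'): step: R->7, L=6; F->plug->F->R->F->L->H->refl->E->L'->G->R'->D->plug->E
Char 8 ('C'): step: R->0, L->7 (L advanced); C->plug->C->R->F->L->D->refl->F->L'->B->R'->D->plug->E
Char 9 ('G'): step: R->1, L=7; G->plug->G->R->C->L->H->refl->E->L'->G->R'->H->plug->H
Char 10 ('D'): step: R->2, L=7; D->plug->E->R->A->L->C->refl->B->L'->D->R'->A->plug->B
Char 11 ('D'): step: R->3, L=7; D->plug->E->R->A->L->C->refl->B->L'->D->R'->G->plug->G
Char 12 ('D'): step: R->4, L=7; D->plug->E->R->D->L->B->refl->C->L'->A->R'->A->plug->B

B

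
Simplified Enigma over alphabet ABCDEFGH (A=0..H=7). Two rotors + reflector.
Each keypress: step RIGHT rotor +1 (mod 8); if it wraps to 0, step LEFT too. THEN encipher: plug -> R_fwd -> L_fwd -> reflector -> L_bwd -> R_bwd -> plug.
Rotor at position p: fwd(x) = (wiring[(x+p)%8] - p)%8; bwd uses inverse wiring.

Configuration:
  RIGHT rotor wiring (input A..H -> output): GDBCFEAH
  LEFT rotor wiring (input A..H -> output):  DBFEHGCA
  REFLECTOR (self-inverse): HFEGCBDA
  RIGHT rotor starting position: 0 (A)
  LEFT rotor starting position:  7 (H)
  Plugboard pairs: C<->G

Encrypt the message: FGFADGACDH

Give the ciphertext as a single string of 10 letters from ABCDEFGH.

Char 1 ('F'): step: R->1, L=7; F->plug->F->R->H->L->D->refl->G->L'->D->R'->E->plug->E
Char 2 ('G'): step: R->2, L=7; G->plug->C->R->D->L->G->refl->D->L'->H->R'->A->plug->A
Char 3 ('F'): step: R->3, L=7; F->plug->F->R->D->L->G->refl->D->L'->H->R'->A->plug->A
Char 4 ('A'): step: R->4, L=7; A->plug->A->R->B->L->E->refl->C->L'->C->R'->E->plug->E
Char 5 ('D'): step: R->5, L=7; D->plug->D->R->B->L->E->refl->C->L'->C->R'->C->plug->G
Char 6 ('G'): step: R->6, L=7; G->plug->C->R->A->L->B->refl->F->L'->E->R'->F->plug->F
Char 7 ('A'): step: R->7, L=7; A->plug->A->R->A->L->B->refl->F->L'->E->R'->C->plug->G
Char 8 ('C'): step: R->0, L->0 (L advanced); C->plug->G->R->A->L->D->refl->G->L'->F->R'->E->plug->E
Char 9 ('D'): step: R->1, L=0; D->plug->D->R->E->L->H->refl->A->L'->H->R'->F->plug->F
Char 10 ('H'): step: R->2, L=0; H->plug->H->R->B->L->B->refl->F->L'->C->R'->D->plug->D

Answer: EAAEGFGEFD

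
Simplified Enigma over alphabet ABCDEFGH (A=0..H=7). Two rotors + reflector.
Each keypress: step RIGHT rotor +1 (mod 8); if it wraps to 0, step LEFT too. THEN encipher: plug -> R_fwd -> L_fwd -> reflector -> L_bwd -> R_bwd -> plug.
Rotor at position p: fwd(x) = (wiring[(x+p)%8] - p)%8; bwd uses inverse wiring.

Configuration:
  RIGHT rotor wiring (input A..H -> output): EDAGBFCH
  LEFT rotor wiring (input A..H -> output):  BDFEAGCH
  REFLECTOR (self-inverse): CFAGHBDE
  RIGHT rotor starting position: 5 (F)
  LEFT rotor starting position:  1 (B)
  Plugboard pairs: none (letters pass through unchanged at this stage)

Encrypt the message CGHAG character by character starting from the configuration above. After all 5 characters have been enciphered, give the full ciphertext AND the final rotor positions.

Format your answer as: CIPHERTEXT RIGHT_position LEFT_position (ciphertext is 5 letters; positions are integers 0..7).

Char 1 ('C'): step: R->6, L=1; C->plug->C->R->G->L->G->refl->D->L'->C->R'->E->plug->E
Char 2 ('G'): step: R->7, L=1; G->plug->G->R->G->L->G->refl->D->L'->C->R'->F->plug->F
Char 3 ('H'): step: R->0, L->2 (L advanced); H->plug->H->R->H->L->B->refl->F->L'->F->R'->F->plug->F
Char 4 ('A'): step: R->1, L=2; A->plug->A->R->C->L->G->refl->D->L'->A->R'->D->plug->D
Char 5 ('G'): step: R->2, L=2; G->plug->G->R->C->L->G->refl->D->L'->A->R'->E->plug->E
Final: ciphertext=EFFDE, RIGHT=2, LEFT=2

Answer: EFFDE 2 2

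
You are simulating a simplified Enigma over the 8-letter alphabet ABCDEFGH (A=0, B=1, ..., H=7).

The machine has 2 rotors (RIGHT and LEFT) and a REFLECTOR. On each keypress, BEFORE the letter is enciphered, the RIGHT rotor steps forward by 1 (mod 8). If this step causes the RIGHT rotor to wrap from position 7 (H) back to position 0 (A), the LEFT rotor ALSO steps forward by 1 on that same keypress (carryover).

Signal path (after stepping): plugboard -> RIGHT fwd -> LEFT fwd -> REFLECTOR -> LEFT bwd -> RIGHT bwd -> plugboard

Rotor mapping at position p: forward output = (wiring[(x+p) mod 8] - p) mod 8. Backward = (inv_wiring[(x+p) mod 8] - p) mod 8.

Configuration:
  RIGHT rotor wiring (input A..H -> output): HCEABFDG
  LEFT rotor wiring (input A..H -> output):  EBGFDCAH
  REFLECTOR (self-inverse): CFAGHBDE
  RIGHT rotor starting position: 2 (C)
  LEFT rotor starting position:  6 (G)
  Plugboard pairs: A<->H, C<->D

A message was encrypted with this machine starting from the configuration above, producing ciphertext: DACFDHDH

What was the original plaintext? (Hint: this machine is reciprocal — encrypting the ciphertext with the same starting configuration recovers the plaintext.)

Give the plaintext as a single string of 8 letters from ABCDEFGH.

Answer: EGGGFEHA

Derivation:
Char 1 ('D'): step: R->3, L=6; D->plug->C->R->C->L->G->refl->D->L'->D->R'->E->plug->E
Char 2 ('A'): step: R->4, L=6; A->plug->H->R->E->L->A->refl->C->L'->A->R'->G->plug->G
Char 3 ('C'): step: R->5, L=6; C->plug->D->R->C->L->G->refl->D->L'->D->R'->G->plug->G
Char 4 ('F'): step: R->6, L=6; F->plug->F->R->C->L->G->refl->D->L'->D->R'->G->plug->G
Char 5 ('D'): step: R->7, L=6; D->plug->C->R->D->L->D->refl->G->L'->C->R'->F->plug->F
Char 6 ('H'): step: R->0, L->7 (L advanced); H->plug->A->R->H->L->B->refl->F->L'->B->R'->E->plug->E
Char 7 ('D'): step: R->1, L=7; D->plug->C->R->H->L->B->refl->F->L'->B->R'->A->plug->H
Char 8 ('H'): step: R->2, L=7; H->plug->A->R->C->L->C->refl->A->L'->A->R'->H->plug->A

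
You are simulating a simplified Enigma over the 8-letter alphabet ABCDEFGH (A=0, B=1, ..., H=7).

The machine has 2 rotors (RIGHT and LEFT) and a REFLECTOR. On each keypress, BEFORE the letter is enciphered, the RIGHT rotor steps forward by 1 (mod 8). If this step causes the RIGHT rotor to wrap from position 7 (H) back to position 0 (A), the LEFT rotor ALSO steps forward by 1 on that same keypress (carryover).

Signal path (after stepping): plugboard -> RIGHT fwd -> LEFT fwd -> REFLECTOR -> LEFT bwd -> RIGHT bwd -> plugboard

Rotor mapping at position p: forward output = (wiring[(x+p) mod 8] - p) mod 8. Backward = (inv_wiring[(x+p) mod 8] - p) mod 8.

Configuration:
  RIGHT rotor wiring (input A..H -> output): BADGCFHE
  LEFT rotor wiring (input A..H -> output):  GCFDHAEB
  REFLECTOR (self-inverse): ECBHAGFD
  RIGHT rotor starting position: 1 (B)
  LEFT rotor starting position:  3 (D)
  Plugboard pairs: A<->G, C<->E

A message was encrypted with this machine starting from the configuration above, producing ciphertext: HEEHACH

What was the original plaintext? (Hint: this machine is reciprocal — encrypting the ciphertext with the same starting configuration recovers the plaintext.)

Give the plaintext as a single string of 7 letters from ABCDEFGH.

Char 1 ('H'): step: R->2, L=3; H->plug->H->R->G->L->H->refl->D->L'->F->R'->E->plug->C
Char 2 ('E'): step: R->3, L=3; E->plug->C->R->C->L->F->refl->G->L'->E->R'->D->plug->D
Char 3 ('E'): step: R->4, L=3; E->plug->C->R->D->L->B->refl->C->L'->H->R'->G->plug->A
Char 4 ('H'): step: R->5, L=3; H->plug->H->R->F->L->D->refl->H->L'->G->R'->F->plug->F
Char 5 ('A'): step: R->6, L=3; A->plug->G->R->E->L->G->refl->F->L'->C->R'->D->plug->D
Char 6 ('C'): step: R->7, L=3; C->plug->E->R->H->L->C->refl->B->L'->D->R'->F->plug->F
Char 7 ('H'): step: R->0, L->4 (L advanced); H->plug->H->R->E->L->C->refl->B->L'->G->R'->D->plug->D

Answer: CDAFDFD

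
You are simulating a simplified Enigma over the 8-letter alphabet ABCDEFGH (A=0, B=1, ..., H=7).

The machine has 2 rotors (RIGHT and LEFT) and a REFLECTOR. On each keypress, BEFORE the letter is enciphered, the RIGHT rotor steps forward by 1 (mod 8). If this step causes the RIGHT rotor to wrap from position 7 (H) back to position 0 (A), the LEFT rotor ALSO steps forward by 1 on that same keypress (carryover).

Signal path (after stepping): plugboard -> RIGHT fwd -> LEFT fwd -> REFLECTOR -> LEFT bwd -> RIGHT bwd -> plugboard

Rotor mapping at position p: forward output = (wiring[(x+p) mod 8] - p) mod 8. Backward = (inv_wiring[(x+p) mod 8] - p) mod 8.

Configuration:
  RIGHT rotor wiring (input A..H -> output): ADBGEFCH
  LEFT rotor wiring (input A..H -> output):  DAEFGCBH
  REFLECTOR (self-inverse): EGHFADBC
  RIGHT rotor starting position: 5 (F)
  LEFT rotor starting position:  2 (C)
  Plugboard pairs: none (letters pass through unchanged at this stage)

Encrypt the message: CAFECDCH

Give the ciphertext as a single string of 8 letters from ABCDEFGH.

Char 1 ('C'): step: R->6, L=2; C->plug->C->R->C->L->E->refl->A->L'->D->R'->E->plug->E
Char 2 ('A'): step: R->7, L=2; A->plug->A->R->A->L->C->refl->H->L'->E->R'->C->plug->C
Char 3 ('F'): step: R->0, L->3 (L advanced); F->plug->F->R->F->L->A->refl->E->L'->E->R'->E->plug->E
Char 4 ('E'): step: R->1, L=3; E->plug->E->R->E->L->E->refl->A->L'->F->R'->C->plug->C
Char 5 ('C'): step: R->2, L=3; C->plug->C->R->C->L->H->refl->C->L'->A->R'->E->plug->E
Char 6 ('D'): step: R->3, L=3; D->plug->D->R->H->L->B->refl->G->L'->D->R'->A->plug->A
Char 7 ('C'): step: R->4, L=3; C->plug->C->R->G->L->F->refl->D->L'->B->R'->B->plug->B
Char 8 ('H'): step: R->5, L=3; H->plug->H->R->H->L->B->refl->G->L'->D->R'->D->plug->D

Answer: ECECEABD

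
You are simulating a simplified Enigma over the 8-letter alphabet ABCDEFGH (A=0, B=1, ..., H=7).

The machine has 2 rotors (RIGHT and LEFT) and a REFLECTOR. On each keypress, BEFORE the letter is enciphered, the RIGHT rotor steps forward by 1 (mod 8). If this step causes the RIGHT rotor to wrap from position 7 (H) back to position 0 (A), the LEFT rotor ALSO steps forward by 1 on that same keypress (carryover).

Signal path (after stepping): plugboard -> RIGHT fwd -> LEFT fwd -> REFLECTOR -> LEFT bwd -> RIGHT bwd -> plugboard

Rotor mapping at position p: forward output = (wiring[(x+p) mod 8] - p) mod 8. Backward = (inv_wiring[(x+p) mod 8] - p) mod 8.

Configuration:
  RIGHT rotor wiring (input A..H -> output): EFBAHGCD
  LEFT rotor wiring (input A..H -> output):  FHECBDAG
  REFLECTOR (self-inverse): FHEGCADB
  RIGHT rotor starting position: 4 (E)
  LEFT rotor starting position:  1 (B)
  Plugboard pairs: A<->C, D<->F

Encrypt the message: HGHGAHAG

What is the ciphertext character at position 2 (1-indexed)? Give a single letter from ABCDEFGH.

Char 1 ('H'): step: R->5, L=1; H->plug->H->R->C->L->B->refl->H->L'->F->R'->B->plug->B
Char 2 ('G'): step: R->6, L=1; G->plug->G->R->B->L->D->refl->G->L'->A->R'->H->plug->H

H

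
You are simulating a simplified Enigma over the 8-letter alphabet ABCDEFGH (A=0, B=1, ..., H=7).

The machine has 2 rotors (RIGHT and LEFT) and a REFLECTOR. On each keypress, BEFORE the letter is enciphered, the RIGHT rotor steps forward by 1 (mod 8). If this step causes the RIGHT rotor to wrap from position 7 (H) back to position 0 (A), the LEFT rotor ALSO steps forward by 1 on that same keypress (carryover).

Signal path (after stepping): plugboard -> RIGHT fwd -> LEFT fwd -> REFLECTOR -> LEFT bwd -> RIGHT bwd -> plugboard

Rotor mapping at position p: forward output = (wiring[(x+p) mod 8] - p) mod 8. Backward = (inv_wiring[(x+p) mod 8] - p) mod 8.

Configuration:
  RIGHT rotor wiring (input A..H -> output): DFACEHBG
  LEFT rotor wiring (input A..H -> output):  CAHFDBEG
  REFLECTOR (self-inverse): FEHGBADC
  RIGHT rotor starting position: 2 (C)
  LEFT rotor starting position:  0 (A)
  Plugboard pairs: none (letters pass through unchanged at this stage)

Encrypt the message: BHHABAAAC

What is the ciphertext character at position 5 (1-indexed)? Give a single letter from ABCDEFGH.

Char 1 ('B'): step: R->3, L=0; B->plug->B->R->B->L->A->refl->F->L'->D->R'->E->plug->E
Char 2 ('H'): step: R->4, L=0; H->plug->H->R->G->L->E->refl->B->L'->F->R'->C->plug->C
Char 3 ('H'): step: R->5, L=0; H->plug->H->R->H->L->G->refl->D->L'->E->R'->B->plug->B
Char 4 ('A'): step: R->6, L=0; A->plug->A->R->D->L->F->refl->A->L'->B->R'->H->plug->H
Char 5 ('B'): step: R->7, L=0; B->plug->B->R->E->L->D->refl->G->L'->H->R'->A->plug->A

A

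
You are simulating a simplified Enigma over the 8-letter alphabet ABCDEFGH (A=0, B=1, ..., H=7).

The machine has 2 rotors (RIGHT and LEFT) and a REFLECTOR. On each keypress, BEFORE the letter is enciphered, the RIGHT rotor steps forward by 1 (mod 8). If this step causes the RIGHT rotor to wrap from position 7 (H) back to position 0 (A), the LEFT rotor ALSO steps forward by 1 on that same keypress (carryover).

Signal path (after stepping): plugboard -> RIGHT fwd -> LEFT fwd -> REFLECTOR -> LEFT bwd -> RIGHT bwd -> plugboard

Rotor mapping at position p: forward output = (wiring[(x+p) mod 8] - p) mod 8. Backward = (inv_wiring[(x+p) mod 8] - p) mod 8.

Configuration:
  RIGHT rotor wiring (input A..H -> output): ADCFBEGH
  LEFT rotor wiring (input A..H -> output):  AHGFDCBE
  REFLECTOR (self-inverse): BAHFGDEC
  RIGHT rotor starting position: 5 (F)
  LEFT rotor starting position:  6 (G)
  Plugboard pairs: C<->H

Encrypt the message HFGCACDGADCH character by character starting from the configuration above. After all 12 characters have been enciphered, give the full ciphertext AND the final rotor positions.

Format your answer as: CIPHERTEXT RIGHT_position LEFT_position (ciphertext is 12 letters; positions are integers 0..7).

Answer: DGAEGDFECCHE 1 0

Derivation:
Char 1 ('H'): step: R->6, L=6; H->plug->C->R->C->L->C->refl->H->L'->F->R'->D->plug->D
Char 2 ('F'): step: R->7, L=6; F->plug->F->R->C->L->C->refl->H->L'->F->R'->G->plug->G
Char 3 ('G'): step: R->0, L->7 (L advanced); G->plug->G->R->G->L->D->refl->F->L'->A->R'->A->plug->A
Char 4 ('C'): step: R->1, L=7; C->plug->H->R->H->L->C->refl->H->L'->D->R'->E->plug->E
Char 5 ('A'): step: R->2, L=7; A->plug->A->R->A->L->F->refl->D->L'->G->R'->G->plug->G
Char 6 ('C'): step: R->3, L=7; C->plug->H->R->H->L->C->refl->H->L'->D->R'->D->plug->D
Char 7 ('D'): step: R->4, L=7; D->plug->D->R->D->L->H->refl->C->L'->H->R'->F->plug->F
Char 8 ('G'): step: R->5, L=7; G->plug->G->R->A->L->F->refl->D->L'->G->R'->E->plug->E
Char 9 ('A'): step: R->6, L=7; A->plug->A->R->A->L->F->refl->D->L'->G->R'->H->plug->C
Char 10 ('D'): step: R->7, L=7; D->plug->D->R->D->L->H->refl->C->L'->H->R'->H->plug->C
Char 11 ('C'): step: R->0, L->0 (L advanced); C->plug->H->R->H->L->E->refl->G->L'->C->R'->C->plug->H
Char 12 ('H'): step: R->1, L=0; H->plug->C->R->E->L->D->refl->F->L'->D->R'->E->plug->E
Final: ciphertext=DGAEGDFECCHE, RIGHT=1, LEFT=0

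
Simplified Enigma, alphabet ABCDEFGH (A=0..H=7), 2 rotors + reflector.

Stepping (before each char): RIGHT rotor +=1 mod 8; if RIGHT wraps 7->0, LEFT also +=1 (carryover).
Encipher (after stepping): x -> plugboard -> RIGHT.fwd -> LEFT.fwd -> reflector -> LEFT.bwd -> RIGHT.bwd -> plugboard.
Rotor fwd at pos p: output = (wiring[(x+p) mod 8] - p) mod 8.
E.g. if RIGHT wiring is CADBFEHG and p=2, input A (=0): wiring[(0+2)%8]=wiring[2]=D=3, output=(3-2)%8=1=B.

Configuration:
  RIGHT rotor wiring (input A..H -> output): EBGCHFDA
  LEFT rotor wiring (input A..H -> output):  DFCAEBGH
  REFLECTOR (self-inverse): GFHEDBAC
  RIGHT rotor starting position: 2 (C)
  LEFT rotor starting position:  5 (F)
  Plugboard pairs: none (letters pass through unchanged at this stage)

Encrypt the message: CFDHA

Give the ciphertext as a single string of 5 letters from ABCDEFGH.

Char 1 ('C'): step: R->3, L=5; C->plug->C->R->C->L->C->refl->H->L'->H->R'->A->plug->A
Char 2 ('F'): step: R->4, L=5; F->plug->F->R->F->L->F->refl->B->L'->B->R'->B->plug->B
Char 3 ('D'): step: R->5, L=5; D->plug->D->R->H->L->H->refl->C->L'->C->R'->H->plug->H
Char 4 ('H'): step: R->6, L=5; H->plug->H->R->H->L->H->refl->C->L'->C->R'->B->plug->B
Char 5 ('A'): step: R->7, L=5; A->plug->A->R->B->L->B->refl->F->L'->F->R'->B->plug->B

Answer: ABHBB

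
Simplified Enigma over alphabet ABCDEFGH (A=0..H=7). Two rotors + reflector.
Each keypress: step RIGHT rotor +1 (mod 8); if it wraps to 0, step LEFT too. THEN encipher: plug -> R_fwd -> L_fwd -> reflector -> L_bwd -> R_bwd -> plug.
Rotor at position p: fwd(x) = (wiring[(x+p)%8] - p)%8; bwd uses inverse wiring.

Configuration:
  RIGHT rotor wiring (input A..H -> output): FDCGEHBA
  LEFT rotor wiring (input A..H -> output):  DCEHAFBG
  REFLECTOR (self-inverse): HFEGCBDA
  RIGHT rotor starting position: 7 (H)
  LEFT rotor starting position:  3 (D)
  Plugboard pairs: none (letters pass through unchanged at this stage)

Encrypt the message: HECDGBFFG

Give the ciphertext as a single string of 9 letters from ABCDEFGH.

Char 1 ('H'): step: R->0, L->4 (L advanced); H->plug->H->R->A->L->E->refl->C->L'->D->R'->B->plug->B
Char 2 ('E'): step: R->1, L=4; E->plug->E->R->G->L->A->refl->H->L'->E->R'->H->plug->H
Char 3 ('C'): step: R->2, L=4; C->plug->C->R->C->L->F->refl->B->L'->B->R'->H->plug->H
Char 4 ('D'): step: R->3, L=4; D->plug->D->R->G->L->A->refl->H->L'->E->R'->C->plug->C
Char 5 ('G'): step: R->4, L=4; G->plug->G->R->G->L->A->refl->H->L'->E->R'->D->plug->D
Char 6 ('B'): step: R->5, L=4; B->plug->B->R->E->L->H->refl->A->L'->G->R'->E->plug->E
Char 7 ('F'): step: R->6, L=4; F->plug->F->R->A->L->E->refl->C->L'->D->R'->A->plug->A
Char 8 ('F'): step: R->7, L=4; F->plug->F->R->F->L->G->refl->D->L'->H->R'->E->plug->E
Char 9 ('G'): step: R->0, L->5 (L advanced); G->plug->G->R->B->L->E->refl->C->L'->G->R'->D->plug->D

Answer: BHHCDEAED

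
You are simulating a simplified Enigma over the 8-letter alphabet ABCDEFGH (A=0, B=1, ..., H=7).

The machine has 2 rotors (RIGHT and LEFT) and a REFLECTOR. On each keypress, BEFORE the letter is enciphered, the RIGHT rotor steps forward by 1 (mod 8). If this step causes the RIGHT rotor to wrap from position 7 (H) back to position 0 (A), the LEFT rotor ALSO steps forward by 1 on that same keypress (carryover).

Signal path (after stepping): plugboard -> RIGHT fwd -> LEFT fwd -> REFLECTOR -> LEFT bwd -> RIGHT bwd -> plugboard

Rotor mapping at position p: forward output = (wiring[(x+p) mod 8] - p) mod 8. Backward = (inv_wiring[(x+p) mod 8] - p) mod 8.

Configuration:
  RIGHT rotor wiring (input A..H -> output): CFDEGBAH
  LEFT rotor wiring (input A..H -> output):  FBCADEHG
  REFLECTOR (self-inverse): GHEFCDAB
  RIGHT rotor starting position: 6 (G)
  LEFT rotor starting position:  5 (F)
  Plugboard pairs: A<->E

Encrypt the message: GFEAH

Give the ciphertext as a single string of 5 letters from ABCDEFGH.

Answer: EHDHG

Derivation:
Char 1 ('G'): step: R->7, L=5; G->plug->G->R->C->L->B->refl->H->L'->A->R'->A->plug->E
Char 2 ('F'): step: R->0, L->6 (L advanced); F->plug->F->R->B->L->A->refl->G->L'->H->R'->H->plug->H
Char 3 ('E'): step: R->1, L=6; E->plug->A->R->E->L->E->refl->C->L'->F->R'->D->plug->D
Char 4 ('A'): step: R->2, L=6; A->plug->E->R->G->L->F->refl->D->L'->D->R'->H->plug->H
Char 5 ('H'): step: R->3, L=6; H->plug->H->R->A->L->B->refl->H->L'->C->R'->G->plug->G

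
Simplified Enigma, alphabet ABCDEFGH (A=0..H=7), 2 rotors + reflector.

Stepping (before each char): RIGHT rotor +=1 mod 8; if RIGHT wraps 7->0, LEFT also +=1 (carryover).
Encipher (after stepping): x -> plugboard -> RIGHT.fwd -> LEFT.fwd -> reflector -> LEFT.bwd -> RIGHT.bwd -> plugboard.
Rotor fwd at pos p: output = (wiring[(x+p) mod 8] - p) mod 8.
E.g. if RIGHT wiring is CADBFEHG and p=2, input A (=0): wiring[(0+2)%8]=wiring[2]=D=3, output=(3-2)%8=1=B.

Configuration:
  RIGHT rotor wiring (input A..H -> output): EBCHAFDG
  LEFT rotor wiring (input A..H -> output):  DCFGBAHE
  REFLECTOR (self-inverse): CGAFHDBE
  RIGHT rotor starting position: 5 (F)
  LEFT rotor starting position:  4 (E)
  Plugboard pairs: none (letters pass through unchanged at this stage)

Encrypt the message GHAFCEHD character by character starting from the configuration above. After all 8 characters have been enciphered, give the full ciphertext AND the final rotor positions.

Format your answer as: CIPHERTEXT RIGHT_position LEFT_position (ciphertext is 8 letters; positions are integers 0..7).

Answer: BFEDDGGG 5 5

Derivation:
Char 1 ('G'): step: R->6, L=4; G->plug->G->R->C->L->D->refl->F->L'->A->R'->B->plug->B
Char 2 ('H'): step: R->7, L=4; H->plug->H->R->E->L->H->refl->E->L'->B->R'->F->plug->F
Char 3 ('A'): step: R->0, L->5 (L advanced); A->plug->A->R->E->L->F->refl->D->L'->A->R'->E->plug->E
Char 4 ('F'): step: R->1, L=5; F->plug->F->R->C->L->H->refl->E->L'->H->R'->D->plug->D
Char 5 ('C'): step: R->2, L=5; C->plug->C->R->G->L->B->refl->G->L'->D->R'->D->plug->D
Char 6 ('E'): step: R->3, L=5; E->plug->E->R->D->L->G->refl->B->L'->G->R'->G->plug->G
Char 7 ('H'): step: R->4, L=5; H->plug->H->R->D->L->G->refl->B->L'->G->R'->G->plug->G
Char 8 ('D'): step: R->5, L=5; D->plug->D->R->H->L->E->refl->H->L'->C->R'->G->plug->G
Final: ciphertext=BFEDDGGG, RIGHT=5, LEFT=5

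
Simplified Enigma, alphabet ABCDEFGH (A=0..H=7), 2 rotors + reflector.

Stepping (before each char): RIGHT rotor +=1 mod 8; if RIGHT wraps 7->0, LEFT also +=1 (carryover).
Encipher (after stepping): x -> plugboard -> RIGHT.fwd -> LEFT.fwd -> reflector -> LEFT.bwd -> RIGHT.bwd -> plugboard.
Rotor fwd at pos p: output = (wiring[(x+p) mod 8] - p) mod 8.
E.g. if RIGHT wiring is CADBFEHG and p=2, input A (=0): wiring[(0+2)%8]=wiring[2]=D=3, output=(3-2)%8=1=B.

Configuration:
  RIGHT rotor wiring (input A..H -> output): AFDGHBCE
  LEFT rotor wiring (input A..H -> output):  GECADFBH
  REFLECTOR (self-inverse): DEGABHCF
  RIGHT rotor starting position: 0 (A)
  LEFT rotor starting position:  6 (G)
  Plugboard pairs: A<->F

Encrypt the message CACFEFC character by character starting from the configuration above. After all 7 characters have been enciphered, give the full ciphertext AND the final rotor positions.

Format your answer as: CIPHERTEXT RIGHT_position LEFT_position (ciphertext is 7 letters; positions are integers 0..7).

Answer: GEDBHGE 7 6

Derivation:
Char 1 ('C'): step: R->1, L=6; C->plug->C->R->F->L->C->refl->G->L'->D->R'->G->plug->G
Char 2 ('A'): step: R->2, L=6; A->plug->F->R->C->L->A->refl->D->L'->A->R'->E->plug->E
Char 3 ('C'): step: R->3, L=6; C->plug->C->R->G->L->F->refl->H->L'->H->R'->D->plug->D
Char 4 ('F'): step: R->4, L=6; F->plug->A->R->D->L->G->refl->C->L'->F->R'->B->plug->B
Char 5 ('E'): step: R->5, L=6; E->plug->E->R->A->L->D->refl->A->L'->C->R'->H->plug->H
Char 6 ('F'): step: R->6, L=6; F->plug->A->R->E->L->E->refl->B->L'->B->R'->G->plug->G
Char 7 ('C'): step: R->7, L=6; C->plug->C->R->G->L->F->refl->H->L'->H->R'->E->plug->E
Final: ciphertext=GEDBHGE, RIGHT=7, LEFT=6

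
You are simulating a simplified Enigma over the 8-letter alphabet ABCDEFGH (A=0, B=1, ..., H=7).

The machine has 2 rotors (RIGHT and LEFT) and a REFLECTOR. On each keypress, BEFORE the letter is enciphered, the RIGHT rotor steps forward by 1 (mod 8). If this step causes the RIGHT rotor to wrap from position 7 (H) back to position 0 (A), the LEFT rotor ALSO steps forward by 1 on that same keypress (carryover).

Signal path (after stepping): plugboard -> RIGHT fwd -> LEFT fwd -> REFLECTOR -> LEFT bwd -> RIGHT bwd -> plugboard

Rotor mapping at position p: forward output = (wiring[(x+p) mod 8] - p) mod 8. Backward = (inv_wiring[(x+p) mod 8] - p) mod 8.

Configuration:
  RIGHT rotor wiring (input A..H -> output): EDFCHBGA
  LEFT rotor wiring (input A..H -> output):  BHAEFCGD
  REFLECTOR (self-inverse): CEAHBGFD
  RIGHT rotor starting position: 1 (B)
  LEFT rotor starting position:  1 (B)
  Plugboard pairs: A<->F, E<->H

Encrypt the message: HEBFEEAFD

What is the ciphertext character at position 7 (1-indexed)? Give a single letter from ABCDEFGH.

Char 1 ('H'): step: R->2, L=1; H->plug->E->R->E->L->B->refl->E->L'->D->R'->A->plug->F
Char 2 ('E'): step: R->3, L=1; E->plug->H->R->C->L->D->refl->H->L'->B->R'->F->plug->A
Char 3 ('B'): step: R->4, L=1; B->plug->B->R->F->L->F->refl->G->L'->A->R'->E->plug->H
Char 4 ('F'): step: R->5, L=1; F->plug->A->R->E->L->B->refl->E->L'->D->R'->C->plug->C
Char 5 ('E'): step: R->6, L=1; E->plug->H->R->D->L->E->refl->B->L'->E->R'->F->plug->A
Char 6 ('E'): step: R->7, L=1; E->plug->H->R->H->L->A->refl->C->L'->G->R'->D->plug->D
Char 7 ('A'): step: R->0, L->2 (L advanced); A->plug->F->R->B->L->C->refl->A->L'->D->R'->B->plug->B

B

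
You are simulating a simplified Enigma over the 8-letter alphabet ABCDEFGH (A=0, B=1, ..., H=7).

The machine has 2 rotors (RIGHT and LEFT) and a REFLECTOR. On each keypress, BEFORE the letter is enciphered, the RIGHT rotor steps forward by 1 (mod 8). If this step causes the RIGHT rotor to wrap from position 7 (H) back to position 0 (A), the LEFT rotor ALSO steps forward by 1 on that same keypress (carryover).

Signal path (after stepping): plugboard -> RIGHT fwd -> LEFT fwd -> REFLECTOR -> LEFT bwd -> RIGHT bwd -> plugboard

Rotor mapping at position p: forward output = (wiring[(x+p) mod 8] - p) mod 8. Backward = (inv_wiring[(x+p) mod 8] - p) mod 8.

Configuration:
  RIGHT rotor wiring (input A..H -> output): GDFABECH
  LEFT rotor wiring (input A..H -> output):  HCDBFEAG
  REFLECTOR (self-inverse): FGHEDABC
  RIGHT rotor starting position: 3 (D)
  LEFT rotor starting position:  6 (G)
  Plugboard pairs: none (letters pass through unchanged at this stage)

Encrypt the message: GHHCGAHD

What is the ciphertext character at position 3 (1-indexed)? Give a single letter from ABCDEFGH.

Char 1 ('G'): step: R->4, L=6; G->plug->G->R->B->L->A->refl->F->L'->E->R'->H->plug->H
Char 2 ('H'): step: R->5, L=6; H->plug->H->R->E->L->F->refl->A->L'->B->R'->D->plug->D
Char 3 ('H'): step: R->6, L=6; H->plug->H->R->G->L->H->refl->C->L'->A->R'->C->plug->C

C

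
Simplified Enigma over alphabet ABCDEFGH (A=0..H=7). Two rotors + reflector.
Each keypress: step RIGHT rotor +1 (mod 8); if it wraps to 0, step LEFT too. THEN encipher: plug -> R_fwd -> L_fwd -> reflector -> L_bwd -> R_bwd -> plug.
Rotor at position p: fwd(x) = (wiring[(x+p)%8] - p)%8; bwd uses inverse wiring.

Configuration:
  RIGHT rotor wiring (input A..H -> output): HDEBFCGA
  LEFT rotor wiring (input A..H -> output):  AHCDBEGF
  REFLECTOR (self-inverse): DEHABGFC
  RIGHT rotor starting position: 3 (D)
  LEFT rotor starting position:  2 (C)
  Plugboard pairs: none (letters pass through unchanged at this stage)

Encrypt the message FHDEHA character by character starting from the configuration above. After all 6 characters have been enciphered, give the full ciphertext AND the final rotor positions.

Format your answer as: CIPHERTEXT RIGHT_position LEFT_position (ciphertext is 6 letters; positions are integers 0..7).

Answer: BAAGBH 1 3

Derivation:
Char 1 ('F'): step: R->4, L=2; F->plug->F->R->H->L->F->refl->G->L'->G->R'->B->plug->B
Char 2 ('H'): step: R->5, L=2; H->plug->H->R->A->L->A->refl->D->L'->F->R'->A->plug->A
Char 3 ('D'): step: R->6, L=2; D->plug->D->R->F->L->D->refl->A->L'->A->R'->A->plug->A
Char 4 ('E'): step: R->7, L=2; E->plug->E->R->C->L->H->refl->C->L'->D->R'->G->plug->G
Char 5 ('H'): step: R->0, L->3 (L advanced); H->plug->H->R->A->L->A->refl->D->L'->D->R'->B->plug->B
Char 6 ('A'): step: R->1, L=3; A->plug->A->R->C->L->B->refl->E->L'->G->R'->H->plug->H
Final: ciphertext=BAAGBH, RIGHT=1, LEFT=3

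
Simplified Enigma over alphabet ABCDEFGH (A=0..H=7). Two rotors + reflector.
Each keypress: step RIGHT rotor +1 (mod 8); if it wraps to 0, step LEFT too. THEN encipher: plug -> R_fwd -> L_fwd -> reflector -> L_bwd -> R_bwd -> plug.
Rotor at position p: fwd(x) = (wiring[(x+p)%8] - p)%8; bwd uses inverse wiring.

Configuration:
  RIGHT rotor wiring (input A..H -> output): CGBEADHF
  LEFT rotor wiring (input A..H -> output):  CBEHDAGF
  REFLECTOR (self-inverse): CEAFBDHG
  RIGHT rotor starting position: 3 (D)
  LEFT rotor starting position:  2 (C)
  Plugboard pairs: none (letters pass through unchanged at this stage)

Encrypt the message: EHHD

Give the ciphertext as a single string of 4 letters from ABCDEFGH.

Answer: HGAG

Derivation:
Char 1 ('E'): step: R->4, L=2; E->plug->E->R->G->L->A->refl->C->L'->A->R'->H->plug->H
Char 2 ('H'): step: R->5, L=2; H->plug->H->R->D->L->G->refl->H->L'->H->R'->G->plug->G
Char 3 ('H'): step: R->6, L=2; H->plug->H->R->F->L->D->refl->F->L'->B->R'->A->plug->A
Char 4 ('D'): step: R->7, L=2; D->plug->D->R->C->L->B->refl->E->L'->E->R'->G->plug->G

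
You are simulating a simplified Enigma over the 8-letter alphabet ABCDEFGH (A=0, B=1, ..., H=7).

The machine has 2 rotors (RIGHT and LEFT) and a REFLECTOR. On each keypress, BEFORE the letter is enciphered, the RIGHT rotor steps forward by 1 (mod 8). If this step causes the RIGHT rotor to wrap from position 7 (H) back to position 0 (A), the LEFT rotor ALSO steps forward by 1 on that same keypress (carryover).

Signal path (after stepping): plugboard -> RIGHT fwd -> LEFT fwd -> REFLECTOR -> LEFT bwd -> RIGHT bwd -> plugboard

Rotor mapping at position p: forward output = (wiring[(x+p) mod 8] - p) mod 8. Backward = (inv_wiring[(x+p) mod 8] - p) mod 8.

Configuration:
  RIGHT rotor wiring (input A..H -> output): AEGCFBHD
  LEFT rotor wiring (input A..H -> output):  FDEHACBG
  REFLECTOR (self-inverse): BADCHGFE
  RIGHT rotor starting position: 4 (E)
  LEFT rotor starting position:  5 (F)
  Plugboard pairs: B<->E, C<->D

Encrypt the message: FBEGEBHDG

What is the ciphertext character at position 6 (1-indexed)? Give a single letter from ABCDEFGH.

Char 1 ('F'): step: R->5, L=5; F->plug->F->R->B->L->E->refl->H->L'->F->R'->G->plug->G
Char 2 ('B'): step: R->6, L=5; B->plug->E->R->A->L->F->refl->G->L'->E->R'->F->plug->F
Char 3 ('E'): step: R->7, L=5; E->plug->B->R->B->L->E->refl->H->L'->F->R'->C->plug->D
Char 4 ('G'): step: R->0, L->6 (L advanced); G->plug->G->R->H->L->E->refl->H->L'->C->R'->D->plug->C
Char 5 ('E'): step: R->1, L=6; E->plug->B->R->F->L->B->refl->A->L'->B->R'->C->plug->D
Char 6 ('B'): step: R->2, L=6; B->plug->E->R->F->L->B->refl->A->L'->B->R'->F->plug->F

F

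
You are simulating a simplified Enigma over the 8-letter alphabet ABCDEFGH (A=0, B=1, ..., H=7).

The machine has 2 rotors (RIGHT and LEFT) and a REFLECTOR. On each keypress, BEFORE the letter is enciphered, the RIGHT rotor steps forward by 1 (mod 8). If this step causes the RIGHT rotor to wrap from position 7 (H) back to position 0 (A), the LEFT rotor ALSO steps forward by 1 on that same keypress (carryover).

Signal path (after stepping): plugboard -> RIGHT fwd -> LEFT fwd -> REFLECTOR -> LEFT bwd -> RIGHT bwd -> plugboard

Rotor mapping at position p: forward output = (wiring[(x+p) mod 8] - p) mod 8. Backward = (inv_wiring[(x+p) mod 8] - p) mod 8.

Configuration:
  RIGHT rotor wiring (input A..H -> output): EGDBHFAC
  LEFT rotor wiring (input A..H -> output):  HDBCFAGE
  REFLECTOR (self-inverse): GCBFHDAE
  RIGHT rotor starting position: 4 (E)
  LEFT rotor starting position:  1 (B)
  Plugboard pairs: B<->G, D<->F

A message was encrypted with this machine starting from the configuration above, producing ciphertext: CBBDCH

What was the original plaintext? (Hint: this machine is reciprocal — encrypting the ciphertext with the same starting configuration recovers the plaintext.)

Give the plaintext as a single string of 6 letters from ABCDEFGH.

Answer: DHGEED

Derivation:
Char 1 ('C'): step: R->5, L=1; C->plug->C->R->F->L->F->refl->D->L'->G->R'->F->plug->D
Char 2 ('B'): step: R->6, L=1; B->plug->G->R->B->L->A->refl->G->L'->H->R'->H->plug->H
Char 3 ('B'): step: R->7, L=1; B->plug->G->R->G->L->D->refl->F->L'->F->R'->B->plug->G
Char 4 ('D'): step: R->0, L->2 (L advanced); D->plug->F->R->F->L->C->refl->B->L'->H->R'->E->plug->E
Char 5 ('C'): step: R->1, L=2; C->plug->C->R->A->L->H->refl->E->L'->E->R'->E->plug->E
Char 6 ('H'): step: R->2, L=2; H->plug->H->R->E->L->E->refl->H->L'->A->R'->F->plug->D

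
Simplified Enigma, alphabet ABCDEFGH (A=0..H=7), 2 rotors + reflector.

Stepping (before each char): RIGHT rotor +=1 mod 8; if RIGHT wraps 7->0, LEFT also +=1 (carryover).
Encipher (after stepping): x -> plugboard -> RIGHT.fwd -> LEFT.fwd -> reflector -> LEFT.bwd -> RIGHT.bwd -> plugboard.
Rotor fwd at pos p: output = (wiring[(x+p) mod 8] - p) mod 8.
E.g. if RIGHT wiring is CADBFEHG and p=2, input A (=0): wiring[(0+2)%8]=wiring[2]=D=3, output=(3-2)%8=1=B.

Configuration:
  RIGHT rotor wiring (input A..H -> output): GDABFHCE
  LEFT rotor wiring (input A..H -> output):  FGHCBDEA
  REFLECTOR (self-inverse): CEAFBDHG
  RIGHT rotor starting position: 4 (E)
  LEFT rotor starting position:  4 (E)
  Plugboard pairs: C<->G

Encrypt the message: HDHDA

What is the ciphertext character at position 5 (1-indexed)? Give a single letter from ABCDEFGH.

Char 1 ('H'): step: R->5, L=4; H->plug->H->R->A->L->F->refl->D->L'->G->R'->E->plug->E
Char 2 ('D'): step: R->6, L=4; D->plug->D->R->F->L->C->refl->A->L'->C->R'->E->plug->E
Char 3 ('H'): step: R->7, L=4; H->plug->H->R->D->L->E->refl->B->L'->E->R'->C->plug->G
Char 4 ('D'): step: R->0, L->5 (L advanced); D->plug->D->R->B->L->H->refl->G->L'->A->R'->C->plug->G
Char 5 ('A'): step: R->1, L=5; A->plug->A->R->C->L->D->refl->F->L'->G->R'->E->plug->E

E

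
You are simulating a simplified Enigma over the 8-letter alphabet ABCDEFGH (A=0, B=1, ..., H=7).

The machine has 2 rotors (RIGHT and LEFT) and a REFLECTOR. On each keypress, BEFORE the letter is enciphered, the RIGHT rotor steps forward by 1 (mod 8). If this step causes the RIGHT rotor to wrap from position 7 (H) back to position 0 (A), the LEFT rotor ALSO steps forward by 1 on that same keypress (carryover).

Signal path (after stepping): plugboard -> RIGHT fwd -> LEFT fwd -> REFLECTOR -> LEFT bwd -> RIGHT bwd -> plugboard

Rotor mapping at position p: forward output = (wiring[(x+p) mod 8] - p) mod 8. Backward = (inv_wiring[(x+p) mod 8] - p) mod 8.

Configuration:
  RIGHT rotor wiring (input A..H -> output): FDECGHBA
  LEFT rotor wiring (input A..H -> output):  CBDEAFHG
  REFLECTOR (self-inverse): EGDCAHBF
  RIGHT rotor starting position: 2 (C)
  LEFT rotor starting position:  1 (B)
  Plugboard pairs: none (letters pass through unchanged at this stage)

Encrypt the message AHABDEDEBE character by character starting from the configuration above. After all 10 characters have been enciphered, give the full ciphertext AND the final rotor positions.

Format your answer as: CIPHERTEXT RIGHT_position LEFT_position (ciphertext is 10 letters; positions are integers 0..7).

Char 1 ('A'): step: R->3, L=1; A->plug->A->R->H->L->B->refl->G->L'->F->R'->E->plug->E
Char 2 ('H'): step: R->4, L=1; H->plug->H->R->G->L->F->refl->H->L'->D->R'->B->plug->B
Char 3 ('A'): step: R->5, L=1; A->plug->A->R->C->L->D->refl->C->L'->B->R'->H->plug->H
Char 4 ('B'): step: R->6, L=1; B->plug->B->R->C->L->D->refl->C->L'->B->R'->H->plug->H
Char 5 ('D'): step: R->7, L=1; D->plug->D->R->F->L->G->refl->B->L'->H->R'->F->plug->F
Char 6 ('E'): step: R->0, L->2 (L advanced); E->plug->E->R->G->L->A->refl->E->L'->F->R'->A->plug->A
Char 7 ('D'): step: R->1, L=2; D->plug->D->R->F->L->E->refl->A->L'->G->R'->E->plug->E
Char 8 ('E'): step: R->2, L=2; E->plug->E->R->H->L->H->refl->F->L'->E->R'->C->plug->C
Char 9 ('B'): step: R->3, L=2; B->plug->B->R->D->L->D->refl->C->L'->B->R'->H->plug->H
Char 10 ('E'): step: R->4, L=2; E->plug->E->R->B->L->C->refl->D->L'->D->R'->B->plug->B
Final: ciphertext=EBHHFAECHB, RIGHT=4, LEFT=2

Answer: EBHHFAECHB 4 2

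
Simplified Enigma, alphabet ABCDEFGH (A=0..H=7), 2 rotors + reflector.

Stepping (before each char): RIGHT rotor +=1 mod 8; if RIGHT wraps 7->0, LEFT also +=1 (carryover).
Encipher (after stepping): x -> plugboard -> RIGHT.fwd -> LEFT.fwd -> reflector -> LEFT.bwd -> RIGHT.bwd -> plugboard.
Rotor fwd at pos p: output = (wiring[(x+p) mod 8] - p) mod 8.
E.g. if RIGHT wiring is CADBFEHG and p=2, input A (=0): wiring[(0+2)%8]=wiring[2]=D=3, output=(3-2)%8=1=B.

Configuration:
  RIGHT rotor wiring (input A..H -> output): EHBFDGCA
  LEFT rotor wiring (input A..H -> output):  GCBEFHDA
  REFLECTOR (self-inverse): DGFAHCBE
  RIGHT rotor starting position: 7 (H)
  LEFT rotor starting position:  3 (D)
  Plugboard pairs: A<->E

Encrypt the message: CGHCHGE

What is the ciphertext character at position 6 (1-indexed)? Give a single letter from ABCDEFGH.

Char 1 ('C'): step: R->0, L->4 (L advanced); C->plug->C->R->B->L->D->refl->A->L'->H->R'->B->plug->B
Char 2 ('G'): step: R->1, L=4; G->plug->G->R->H->L->A->refl->D->L'->B->R'->F->plug->F
Char 3 ('H'): step: R->2, L=4; H->plug->H->R->F->L->G->refl->B->L'->A->R'->E->plug->A
Char 4 ('C'): step: R->3, L=4; C->plug->C->R->D->L->E->refl->H->L'->C->R'->A->plug->E
Char 5 ('H'): step: R->4, L=4; H->plug->H->R->B->L->D->refl->A->L'->H->R'->A->plug->E
Char 6 ('G'): step: R->5, L=4; G->plug->G->R->A->L->B->refl->G->L'->F->R'->B->plug->B

B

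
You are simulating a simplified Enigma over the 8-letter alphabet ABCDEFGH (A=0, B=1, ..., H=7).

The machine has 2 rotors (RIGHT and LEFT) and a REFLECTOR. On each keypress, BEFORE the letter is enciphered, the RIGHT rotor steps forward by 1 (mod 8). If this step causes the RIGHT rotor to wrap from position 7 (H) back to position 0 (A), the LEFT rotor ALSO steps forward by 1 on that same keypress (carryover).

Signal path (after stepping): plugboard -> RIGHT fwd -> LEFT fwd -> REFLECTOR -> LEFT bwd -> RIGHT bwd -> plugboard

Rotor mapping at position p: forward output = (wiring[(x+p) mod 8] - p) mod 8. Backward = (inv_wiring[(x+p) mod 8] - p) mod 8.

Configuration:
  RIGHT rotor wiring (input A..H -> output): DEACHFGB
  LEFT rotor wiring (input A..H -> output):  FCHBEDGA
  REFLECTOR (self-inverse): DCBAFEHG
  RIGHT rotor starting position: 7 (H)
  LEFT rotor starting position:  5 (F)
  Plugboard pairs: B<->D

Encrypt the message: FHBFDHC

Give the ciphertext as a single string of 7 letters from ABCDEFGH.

Char 1 ('F'): step: R->0, L->6 (L advanced); F->plug->F->R->F->L->D->refl->A->L'->A->R'->C->plug->C
Char 2 ('H'): step: R->1, L=6; H->plug->H->R->C->L->H->refl->G->L'->G->R'->D->plug->B
Char 3 ('B'): step: R->2, L=6; B->plug->D->R->D->L->E->refl->F->L'->H->R'->F->plug->F
Char 4 ('F'): step: R->3, L=6; F->plug->F->R->A->L->A->refl->D->L'->F->R'->H->plug->H
Char 5 ('D'): step: R->4, L=6; D->plug->B->R->B->L->C->refl->B->L'->E->R'->G->plug->G
Char 6 ('H'): step: R->5, L=6; H->plug->H->R->C->L->H->refl->G->L'->G->R'->D->plug->B
Char 7 ('C'): step: R->6, L=6; C->plug->C->R->F->L->D->refl->A->L'->A->R'->A->plug->A

Answer: CBFHGBA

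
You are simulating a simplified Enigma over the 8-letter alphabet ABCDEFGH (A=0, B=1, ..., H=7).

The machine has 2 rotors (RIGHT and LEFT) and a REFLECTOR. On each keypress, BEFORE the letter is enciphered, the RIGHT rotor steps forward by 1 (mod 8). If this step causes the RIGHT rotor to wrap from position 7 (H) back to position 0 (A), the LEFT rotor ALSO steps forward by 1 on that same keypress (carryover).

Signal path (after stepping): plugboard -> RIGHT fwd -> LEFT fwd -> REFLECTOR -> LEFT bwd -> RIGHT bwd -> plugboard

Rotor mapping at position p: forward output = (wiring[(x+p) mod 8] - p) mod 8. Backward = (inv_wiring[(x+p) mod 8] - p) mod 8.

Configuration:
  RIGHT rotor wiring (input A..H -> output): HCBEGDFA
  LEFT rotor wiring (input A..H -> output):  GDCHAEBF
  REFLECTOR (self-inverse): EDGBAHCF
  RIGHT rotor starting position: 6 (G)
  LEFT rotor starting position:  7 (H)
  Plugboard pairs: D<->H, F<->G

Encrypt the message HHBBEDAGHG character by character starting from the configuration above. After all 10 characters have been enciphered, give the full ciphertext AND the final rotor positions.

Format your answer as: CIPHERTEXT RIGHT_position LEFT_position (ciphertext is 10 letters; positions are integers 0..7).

Answer: FFEDGADCBA 0 1

Derivation:
Char 1 ('H'): step: R->7, L=7; H->plug->D->R->C->L->E->refl->A->L'->E->R'->G->plug->F
Char 2 ('H'): step: R->0, L->0 (L advanced); H->plug->D->R->E->L->A->refl->E->L'->F->R'->G->plug->F
Char 3 ('B'): step: R->1, L=0; B->plug->B->R->A->L->G->refl->C->L'->C->R'->E->plug->E
Char 4 ('B'): step: R->2, L=0; B->plug->B->R->C->L->C->refl->G->L'->A->R'->H->plug->D
Char 5 ('E'): step: R->3, L=0; E->plug->E->R->F->L->E->refl->A->L'->E->R'->F->plug->G
Char 6 ('D'): step: R->4, L=0; D->plug->H->R->A->L->G->refl->C->L'->C->R'->A->plug->A
Char 7 ('A'): step: R->5, L=0; A->plug->A->R->G->L->B->refl->D->L'->B->R'->H->plug->D
Char 8 ('G'): step: R->6, L=0; G->plug->F->R->G->L->B->refl->D->L'->B->R'->C->plug->C
Char 9 ('H'): step: R->7, L=0; H->plug->D->R->C->L->C->refl->G->L'->A->R'->B->plug->B
Char 10 ('G'): step: R->0, L->1 (L advanced); G->plug->F->R->D->L->H->refl->F->L'->H->R'->A->plug->A
Final: ciphertext=FFEDGADCBA, RIGHT=0, LEFT=1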